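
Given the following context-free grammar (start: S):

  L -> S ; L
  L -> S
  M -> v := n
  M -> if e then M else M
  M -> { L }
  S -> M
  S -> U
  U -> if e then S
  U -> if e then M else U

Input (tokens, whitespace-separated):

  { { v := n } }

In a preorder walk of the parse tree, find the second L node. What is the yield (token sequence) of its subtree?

v := n

[S [M { [L [S [M { [L [S [M v := n]]] }]]] }]]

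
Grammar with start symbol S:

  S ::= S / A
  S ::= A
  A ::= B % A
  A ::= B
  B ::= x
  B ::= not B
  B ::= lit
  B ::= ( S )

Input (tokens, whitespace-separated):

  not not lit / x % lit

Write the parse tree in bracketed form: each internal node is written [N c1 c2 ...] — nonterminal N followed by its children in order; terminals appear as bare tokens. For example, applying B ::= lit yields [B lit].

S
S / A
A / A
B / A
not B / A
not not B / A
not not lit / A
not not lit / B % A
not not lit / x % A
not not lit / x % B
not not lit / x % lit

[S [S [A [B not [B not [B lit]]]]] / [A [B x] % [A [B lit]]]]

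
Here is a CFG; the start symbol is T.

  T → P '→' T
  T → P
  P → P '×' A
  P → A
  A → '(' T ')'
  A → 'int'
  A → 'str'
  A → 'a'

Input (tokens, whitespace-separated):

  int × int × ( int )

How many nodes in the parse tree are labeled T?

2

[T [P [P [P [A int]] × [A int]] × [A ( [T [P [A int]]] )]]]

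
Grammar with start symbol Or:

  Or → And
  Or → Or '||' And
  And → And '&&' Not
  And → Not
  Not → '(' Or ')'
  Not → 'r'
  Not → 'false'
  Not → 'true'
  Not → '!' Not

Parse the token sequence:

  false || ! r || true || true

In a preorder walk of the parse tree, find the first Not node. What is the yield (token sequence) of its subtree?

false

[Or [Or [Or [Or [And [Not false]]] || [And [Not ! [Not r]]]] || [And [Not true]]] || [And [Not true]]]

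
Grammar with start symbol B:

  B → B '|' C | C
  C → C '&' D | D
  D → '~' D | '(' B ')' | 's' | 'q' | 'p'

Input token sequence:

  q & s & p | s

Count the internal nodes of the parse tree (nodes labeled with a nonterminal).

[B [B [C [C [C [D q]] & [D s]] & [D p]]] | [C [D s]]]

10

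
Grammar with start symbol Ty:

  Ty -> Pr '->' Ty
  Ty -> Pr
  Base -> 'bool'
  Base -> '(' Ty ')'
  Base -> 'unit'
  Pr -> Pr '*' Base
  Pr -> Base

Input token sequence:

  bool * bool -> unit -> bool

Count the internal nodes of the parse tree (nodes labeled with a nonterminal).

[Ty [Pr [Pr [Base bool]] * [Base bool]] -> [Ty [Pr [Base unit]] -> [Ty [Pr [Base bool]]]]]

11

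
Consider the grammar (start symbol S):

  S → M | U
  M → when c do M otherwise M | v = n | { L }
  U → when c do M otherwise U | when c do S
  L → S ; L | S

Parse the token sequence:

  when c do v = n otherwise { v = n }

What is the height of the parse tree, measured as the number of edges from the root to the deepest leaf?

6

[S [M when c do [M v = n] otherwise [M { [L [S [M v = n]]] }]]]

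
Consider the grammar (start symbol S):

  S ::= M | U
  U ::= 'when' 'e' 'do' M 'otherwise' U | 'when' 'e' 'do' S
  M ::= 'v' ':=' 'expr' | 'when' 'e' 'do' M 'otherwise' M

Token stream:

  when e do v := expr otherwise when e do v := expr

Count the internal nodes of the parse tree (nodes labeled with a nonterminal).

6

[S [U when e do [M v := expr] otherwise [U when e do [S [M v := expr]]]]]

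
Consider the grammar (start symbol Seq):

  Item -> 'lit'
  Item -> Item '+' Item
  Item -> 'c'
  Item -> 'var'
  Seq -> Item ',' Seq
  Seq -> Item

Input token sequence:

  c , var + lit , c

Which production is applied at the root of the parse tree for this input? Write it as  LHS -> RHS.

[Seq [Item c] , [Seq [Item [Item var] + [Item lit]] , [Seq [Item c]]]]

Seq -> Item ',' Seq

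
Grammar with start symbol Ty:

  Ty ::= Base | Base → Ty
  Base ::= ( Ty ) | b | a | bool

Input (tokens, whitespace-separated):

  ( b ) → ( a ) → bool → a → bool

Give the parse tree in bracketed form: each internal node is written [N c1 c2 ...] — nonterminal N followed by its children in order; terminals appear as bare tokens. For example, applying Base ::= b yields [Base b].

[Ty [Base ( [Ty [Base b]] )] → [Ty [Base ( [Ty [Base a]] )] → [Ty [Base bool] → [Ty [Base a] → [Ty [Base bool]]]]]]

Ty
Base → Ty
( Ty ) → Ty
( Base ) → Ty
( b ) → Ty
( b ) → Base → Ty
( b ) → ( Ty ) → Ty
( b ) → ( Base ) → Ty
( b ) → ( a ) → Ty
( b ) → ( a ) → Base → Ty
( b ) → ( a ) → bool → Ty
( b ) → ( a ) → bool → Base → Ty
( b ) → ( a ) → bool → a → Ty
( b ) → ( a ) → bool → a → Base
( b ) → ( a ) → bool → a → bool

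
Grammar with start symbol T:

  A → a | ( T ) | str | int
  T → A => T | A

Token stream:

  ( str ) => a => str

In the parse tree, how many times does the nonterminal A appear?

[T [A ( [T [A str]] )] => [T [A a] => [T [A str]]]]

4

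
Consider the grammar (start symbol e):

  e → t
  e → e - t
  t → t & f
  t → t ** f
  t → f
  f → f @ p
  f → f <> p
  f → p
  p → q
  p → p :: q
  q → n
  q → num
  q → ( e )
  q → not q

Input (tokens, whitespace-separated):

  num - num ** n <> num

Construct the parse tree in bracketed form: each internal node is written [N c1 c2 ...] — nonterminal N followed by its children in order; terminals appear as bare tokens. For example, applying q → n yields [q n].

e
e - t
t - t
f - t
p - t
q - t
num - t
num - t ** f
num - f ** f
num - p ** f
num - q ** f
num - num ** f
num - num ** f <> p
num - num ** p <> p
num - num ** q <> p
num - num ** n <> p
num - num ** n <> q
num - num ** n <> num

[e [e [t [f [p [q num]]]]] - [t [t [f [p [q num]]]] ** [f [f [p [q n]]] <> [p [q num]]]]]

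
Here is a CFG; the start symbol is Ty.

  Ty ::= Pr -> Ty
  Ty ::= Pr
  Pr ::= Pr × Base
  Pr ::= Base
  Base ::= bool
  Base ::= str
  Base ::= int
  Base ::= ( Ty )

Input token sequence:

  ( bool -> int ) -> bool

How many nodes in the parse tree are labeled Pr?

[Ty [Pr [Base ( [Ty [Pr [Base bool]] -> [Ty [Pr [Base int]]]] )]] -> [Ty [Pr [Base bool]]]]

4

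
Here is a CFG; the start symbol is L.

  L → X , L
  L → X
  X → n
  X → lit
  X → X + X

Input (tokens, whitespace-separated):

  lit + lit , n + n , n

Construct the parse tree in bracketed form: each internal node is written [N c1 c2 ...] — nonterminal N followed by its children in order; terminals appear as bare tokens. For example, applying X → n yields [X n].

L
X , L
X + X , L
lit + X , L
lit + lit , L
lit + lit , X , L
lit + lit , X + X , L
lit + lit , n + X , L
lit + lit , n + n , L
lit + lit , n + n , X
lit + lit , n + n , n

[L [X [X lit] + [X lit]] , [L [X [X n] + [X n]] , [L [X n]]]]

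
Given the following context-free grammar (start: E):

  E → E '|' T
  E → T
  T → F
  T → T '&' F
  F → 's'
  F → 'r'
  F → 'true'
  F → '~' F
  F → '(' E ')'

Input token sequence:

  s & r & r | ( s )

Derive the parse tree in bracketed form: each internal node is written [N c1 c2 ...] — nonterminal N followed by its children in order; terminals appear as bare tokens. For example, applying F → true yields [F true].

[E [E [T [T [T [F s]] & [F r]] & [F r]]] | [T [F ( [E [T [F s]]] )]]]

E
E | T
T | T
T & F | T
T & F & F | T
F & F & F | T
s & F & F | T
s & r & F | T
s & r & r | T
s & r & r | F
s & r & r | ( E )
s & r & r | ( T )
s & r & r | ( F )
s & r & r | ( s )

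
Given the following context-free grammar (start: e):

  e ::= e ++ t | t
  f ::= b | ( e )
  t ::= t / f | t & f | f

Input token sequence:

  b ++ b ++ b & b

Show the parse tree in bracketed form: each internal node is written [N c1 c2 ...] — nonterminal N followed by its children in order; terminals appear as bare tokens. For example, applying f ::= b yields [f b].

[e [e [e [t [f b]]] ++ [t [f b]]] ++ [t [t [f b]] & [f b]]]

e
e ++ t
e ++ t ++ t
t ++ t ++ t
f ++ t ++ t
b ++ t ++ t
b ++ f ++ t
b ++ b ++ t
b ++ b ++ t & f
b ++ b ++ f & f
b ++ b ++ b & f
b ++ b ++ b & b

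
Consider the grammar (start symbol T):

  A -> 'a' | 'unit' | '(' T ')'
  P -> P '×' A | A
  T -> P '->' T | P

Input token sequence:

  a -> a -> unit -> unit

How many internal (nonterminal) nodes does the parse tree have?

[T [P [A a]] -> [T [P [A a]] -> [T [P [A unit]] -> [T [P [A unit]]]]]]

12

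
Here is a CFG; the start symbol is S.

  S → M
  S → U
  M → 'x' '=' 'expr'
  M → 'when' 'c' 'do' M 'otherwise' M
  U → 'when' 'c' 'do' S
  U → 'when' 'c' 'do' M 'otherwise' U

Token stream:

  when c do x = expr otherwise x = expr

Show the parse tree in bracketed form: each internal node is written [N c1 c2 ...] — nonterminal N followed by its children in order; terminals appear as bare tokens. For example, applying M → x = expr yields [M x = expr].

[S [M when c do [M x = expr] otherwise [M x = expr]]]

S
M
when c do M otherwise M
when c do x = expr otherwise M
when c do x = expr otherwise x = expr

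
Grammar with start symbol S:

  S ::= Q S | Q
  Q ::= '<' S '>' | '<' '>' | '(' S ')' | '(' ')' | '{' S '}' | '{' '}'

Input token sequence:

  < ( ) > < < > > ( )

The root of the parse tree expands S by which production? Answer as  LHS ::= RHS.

[S [Q < [S [Q ( )]] >] [S [Q < [S [Q < >]] >] [S [Q ( )]]]]

S ::= Q S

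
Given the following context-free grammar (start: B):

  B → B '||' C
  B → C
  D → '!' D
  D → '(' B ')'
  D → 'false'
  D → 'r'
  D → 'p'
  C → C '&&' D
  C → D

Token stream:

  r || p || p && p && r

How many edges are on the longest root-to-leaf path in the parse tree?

5

[B [B [B [C [D r]]] || [C [D p]]] || [C [C [C [D p]] && [D p]] && [D r]]]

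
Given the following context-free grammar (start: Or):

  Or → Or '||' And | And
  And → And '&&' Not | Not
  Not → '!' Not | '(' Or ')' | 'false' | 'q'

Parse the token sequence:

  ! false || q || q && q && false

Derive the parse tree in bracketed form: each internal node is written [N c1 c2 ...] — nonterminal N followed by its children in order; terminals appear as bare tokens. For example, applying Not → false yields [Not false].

Or
Or || And
Or || And || And
And || And || And
Not || And || And
! Not || And || And
! false || And || And
! false || Not || And
! false || q || And
! false || q || And && Not
! false || q || And && Not && Not
! false || q || Not && Not && Not
! false || q || q && Not && Not
! false || q || q && q && Not
! false || q || q && q && false

[Or [Or [Or [And [Not ! [Not false]]]] || [And [Not q]]] || [And [And [And [Not q]] && [Not q]] && [Not false]]]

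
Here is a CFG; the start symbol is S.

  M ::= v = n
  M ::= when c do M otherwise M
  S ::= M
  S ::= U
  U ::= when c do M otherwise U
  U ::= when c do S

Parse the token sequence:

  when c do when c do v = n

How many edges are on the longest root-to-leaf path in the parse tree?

[S [U when c do [S [U when c do [S [M v = n]]]]]]

6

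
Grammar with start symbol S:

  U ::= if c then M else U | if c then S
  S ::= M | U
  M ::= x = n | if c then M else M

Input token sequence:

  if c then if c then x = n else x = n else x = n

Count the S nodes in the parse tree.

[S [M if c then [M if c then [M x = n] else [M x = n]] else [M x = n]]]

1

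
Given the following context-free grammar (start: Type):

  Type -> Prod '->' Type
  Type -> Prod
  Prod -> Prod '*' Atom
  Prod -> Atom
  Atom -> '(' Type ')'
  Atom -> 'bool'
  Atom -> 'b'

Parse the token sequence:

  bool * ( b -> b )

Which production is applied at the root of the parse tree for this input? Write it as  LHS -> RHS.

[Type [Prod [Prod [Atom bool]] * [Atom ( [Type [Prod [Atom b]] -> [Type [Prod [Atom b]]]] )]]]

Type -> Prod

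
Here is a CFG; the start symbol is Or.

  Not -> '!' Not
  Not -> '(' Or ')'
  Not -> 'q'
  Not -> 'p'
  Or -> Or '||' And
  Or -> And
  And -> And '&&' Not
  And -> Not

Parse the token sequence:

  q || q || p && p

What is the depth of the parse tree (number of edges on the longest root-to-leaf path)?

[Or [Or [Or [And [Not q]]] || [And [Not q]]] || [And [And [Not p]] && [Not p]]]

5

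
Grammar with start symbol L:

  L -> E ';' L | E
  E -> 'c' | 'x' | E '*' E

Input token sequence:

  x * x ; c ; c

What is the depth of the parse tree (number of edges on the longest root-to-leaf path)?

4

[L [E [E x] * [E x]] ; [L [E c] ; [L [E c]]]]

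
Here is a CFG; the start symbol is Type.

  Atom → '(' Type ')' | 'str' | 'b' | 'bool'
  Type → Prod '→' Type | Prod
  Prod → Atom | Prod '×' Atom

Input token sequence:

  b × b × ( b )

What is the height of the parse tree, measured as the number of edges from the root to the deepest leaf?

6

[Type [Prod [Prod [Prod [Atom b]] × [Atom b]] × [Atom ( [Type [Prod [Atom b]]] )]]]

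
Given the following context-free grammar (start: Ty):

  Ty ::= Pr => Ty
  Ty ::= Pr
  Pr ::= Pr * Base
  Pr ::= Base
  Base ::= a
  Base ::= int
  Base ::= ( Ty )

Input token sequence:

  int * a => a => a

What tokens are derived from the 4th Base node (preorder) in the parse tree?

a

[Ty [Pr [Pr [Base int]] * [Base a]] => [Ty [Pr [Base a]] => [Ty [Pr [Base a]]]]]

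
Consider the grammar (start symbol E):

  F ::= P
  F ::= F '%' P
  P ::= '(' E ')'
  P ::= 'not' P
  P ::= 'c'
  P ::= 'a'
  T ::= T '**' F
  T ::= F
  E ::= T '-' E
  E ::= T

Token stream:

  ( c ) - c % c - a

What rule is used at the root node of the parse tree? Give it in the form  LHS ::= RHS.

[E [T [F [P ( [E [T [F [P c]]]] )]]] - [E [T [F [F [P c]] % [P c]]] - [E [T [F [P a]]]]]]

E ::= T '-' E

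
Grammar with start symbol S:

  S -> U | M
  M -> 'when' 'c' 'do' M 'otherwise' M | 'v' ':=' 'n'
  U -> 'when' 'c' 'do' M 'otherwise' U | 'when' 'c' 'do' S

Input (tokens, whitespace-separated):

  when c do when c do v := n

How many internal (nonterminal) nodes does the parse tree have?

[S [U when c do [S [U when c do [S [M v := n]]]]]]

6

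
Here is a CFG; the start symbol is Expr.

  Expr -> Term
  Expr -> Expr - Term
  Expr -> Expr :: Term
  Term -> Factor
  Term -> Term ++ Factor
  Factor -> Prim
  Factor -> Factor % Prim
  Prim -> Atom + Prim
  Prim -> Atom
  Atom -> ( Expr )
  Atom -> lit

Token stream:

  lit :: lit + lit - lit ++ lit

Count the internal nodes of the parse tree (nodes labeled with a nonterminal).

21

[Expr [Expr [Expr [Term [Factor [Prim [Atom lit]]]]] :: [Term [Factor [Prim [Atom lit] + [Prim [Atom lit]]]]]] - [Term [Term [Factor [Prim [Atom lit]]]] ++ [Factor [Prim [Atom lit]]]]]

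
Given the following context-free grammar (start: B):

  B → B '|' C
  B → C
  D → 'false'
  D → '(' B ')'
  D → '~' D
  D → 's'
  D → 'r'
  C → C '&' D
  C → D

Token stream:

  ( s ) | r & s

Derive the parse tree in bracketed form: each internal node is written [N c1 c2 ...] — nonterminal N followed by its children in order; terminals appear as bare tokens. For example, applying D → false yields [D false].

[B [B [C [D ( [B [C [D s]]] )]]] | [C [C [D r]] & [D s]]]

B
B | C
C | C
D | C
( B ) | C
( C ) | C
( D ) | C
( s ) | C
( s ) | C & D
( s ) | D & D
( s ) | r & D
( s ) | r & s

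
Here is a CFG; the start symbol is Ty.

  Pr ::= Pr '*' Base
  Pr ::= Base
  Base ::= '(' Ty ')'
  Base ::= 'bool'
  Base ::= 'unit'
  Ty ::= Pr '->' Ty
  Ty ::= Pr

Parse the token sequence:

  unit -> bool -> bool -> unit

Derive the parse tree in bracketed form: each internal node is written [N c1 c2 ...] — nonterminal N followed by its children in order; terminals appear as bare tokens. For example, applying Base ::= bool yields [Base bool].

Ty
Pr -> Ty
Base -> Ty
unit -> Ty
unit -> Pr -> Ty
unit -> Base -> Ty
unit -> bool -> Ty
unit -> bool -> Pr -> Ty
unit -> bool -> Base -> Ty
unit -> bool -> bool -> Ty
unit -> bool -> bool -> Pr
unit -> bool -> bool -> Base
unit -> bool -> bool -> unit

[Ty [Pr [Base unit]] -> [Ty [Pr [Base bool]] -> [Ty [Pr [Base bool]] -> [Ty [Pr [Base unit]]]]]]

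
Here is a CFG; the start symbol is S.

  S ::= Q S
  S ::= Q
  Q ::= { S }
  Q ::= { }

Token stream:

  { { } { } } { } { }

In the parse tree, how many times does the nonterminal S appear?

[S [Q { [S [Q { }] [S [Q { }]]] }] [S [Q { }] [S [Q { }]]]]

5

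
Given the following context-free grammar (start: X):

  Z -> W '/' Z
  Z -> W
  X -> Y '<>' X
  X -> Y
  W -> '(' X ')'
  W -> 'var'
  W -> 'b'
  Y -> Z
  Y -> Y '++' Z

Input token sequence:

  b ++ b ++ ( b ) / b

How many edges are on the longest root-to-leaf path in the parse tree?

8

[X [Y [Y [Y [Z [W b]]] ++ [Z [W b]]] ++ [Z [W ( [X [Y [Z [W b]]]] )] / [Z [W b]]]]]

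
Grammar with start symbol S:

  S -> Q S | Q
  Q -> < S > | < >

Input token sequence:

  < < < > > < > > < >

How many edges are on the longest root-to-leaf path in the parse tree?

6

[S [Q < [S [Q < [S [Q < >]] >] [S [Q < >]]] >] [S [Q < >]]]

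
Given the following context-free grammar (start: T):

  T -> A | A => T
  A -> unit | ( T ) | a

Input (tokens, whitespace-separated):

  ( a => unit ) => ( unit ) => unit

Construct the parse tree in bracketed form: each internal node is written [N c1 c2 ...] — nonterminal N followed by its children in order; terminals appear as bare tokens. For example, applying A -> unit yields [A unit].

T
A => T
( T ) => T
( A => T ) => T
( a => T ) => T
( a => A ) => T
( a => unit ) => T
( a => unit ) => A => T
( a => unit ) => ( T ) => T
( a => unit ) => ( A ) => T
( a => unit ) => ( unit ) => T
( a => unit ) => ( unit ) => A
( a => unit ) => ( unit ) => unit

[T [A ( [T [A a] => [T [A unit]]] )] => [T [A ( [T [A unit]] )] => [T [A unit]]]]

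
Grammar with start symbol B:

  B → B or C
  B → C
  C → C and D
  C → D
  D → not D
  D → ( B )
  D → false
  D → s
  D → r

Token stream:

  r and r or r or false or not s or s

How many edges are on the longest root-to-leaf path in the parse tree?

8

[B [B [B [B [B [C [C [D r]] and [D r]]] or [C [D r]]] or [C [D false]]] or [C [D not [D s]]]] or [C [D s]]]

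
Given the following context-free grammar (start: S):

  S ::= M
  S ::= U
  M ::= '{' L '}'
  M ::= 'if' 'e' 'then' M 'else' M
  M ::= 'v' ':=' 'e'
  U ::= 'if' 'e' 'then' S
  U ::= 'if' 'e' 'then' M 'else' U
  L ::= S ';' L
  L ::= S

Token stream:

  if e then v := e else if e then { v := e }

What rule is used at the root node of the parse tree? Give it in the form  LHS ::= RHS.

S ::= U

[S [U if e then [M v := e] else [U if e then [S [M { [L [S [M v := e]]] }]]]]]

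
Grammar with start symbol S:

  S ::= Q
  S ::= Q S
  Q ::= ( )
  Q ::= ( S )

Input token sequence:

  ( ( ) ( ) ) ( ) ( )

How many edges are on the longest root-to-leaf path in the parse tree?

5

[S [Q ( [S [Q ( )] [S [Q ( )]]] )] [S [Q ( )] [S [Q ( )]]]]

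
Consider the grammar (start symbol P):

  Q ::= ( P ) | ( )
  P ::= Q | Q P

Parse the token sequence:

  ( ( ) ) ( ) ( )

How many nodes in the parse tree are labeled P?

[P [Q ( [P [Q ( )]] )] [P [Q ( )] [P [Q ( )]]]]

4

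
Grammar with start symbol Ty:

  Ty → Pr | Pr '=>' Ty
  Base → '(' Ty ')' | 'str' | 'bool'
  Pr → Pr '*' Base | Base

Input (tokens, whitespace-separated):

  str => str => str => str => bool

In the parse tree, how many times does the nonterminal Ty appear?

[Ty [Pr [Base str]] => [Ty [Pr [Base str]] => [Ty [Pr [Base str]] => [Ty [Pr [Base str]] => [Ty [Pr [Base bool]]]]]]]

5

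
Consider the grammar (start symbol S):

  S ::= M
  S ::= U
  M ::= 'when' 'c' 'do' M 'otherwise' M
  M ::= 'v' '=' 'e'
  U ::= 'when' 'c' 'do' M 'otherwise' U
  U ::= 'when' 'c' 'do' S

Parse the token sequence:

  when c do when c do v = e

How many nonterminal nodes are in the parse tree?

6

[S [U when c do [S [U when c do [S [M v = e]]]]]]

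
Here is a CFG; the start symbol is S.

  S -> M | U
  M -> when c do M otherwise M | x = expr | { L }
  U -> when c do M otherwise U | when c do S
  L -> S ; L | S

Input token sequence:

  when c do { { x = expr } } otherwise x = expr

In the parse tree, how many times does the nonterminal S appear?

3

[S [M when c do [M { [L [S [M { [L [S [M x = expr]]] }]]] }] otherwise [M x = expr]]]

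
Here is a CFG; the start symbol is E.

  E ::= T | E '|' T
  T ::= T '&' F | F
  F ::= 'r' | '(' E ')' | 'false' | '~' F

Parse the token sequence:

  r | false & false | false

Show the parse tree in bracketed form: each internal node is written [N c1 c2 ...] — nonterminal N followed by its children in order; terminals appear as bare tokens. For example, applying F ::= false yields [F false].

E
E | T
E | T | T
T | T | T
F | T | T
r | T | T
r | T & F | T
r | F & F | T
r | false & F | T
r | false & false | T
r | false & false | F
r | false & false | false

[E [E [E [T [F r]]] | [T [T [F false]] & [F false]]] | [T [F false]]]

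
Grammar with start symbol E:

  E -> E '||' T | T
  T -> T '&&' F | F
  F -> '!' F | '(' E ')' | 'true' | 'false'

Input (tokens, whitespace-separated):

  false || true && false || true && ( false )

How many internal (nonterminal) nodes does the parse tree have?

16

[E [E [E [T [F false]]] || [T [T [F true]] && [F false]]] || [T [T [F true]] && [F ( [E [T [F false]]] )]]]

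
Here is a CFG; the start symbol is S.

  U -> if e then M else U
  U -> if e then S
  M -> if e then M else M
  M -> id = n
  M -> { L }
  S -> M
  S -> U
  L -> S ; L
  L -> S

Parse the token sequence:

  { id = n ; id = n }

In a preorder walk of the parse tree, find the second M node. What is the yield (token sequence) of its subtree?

id = n

[S [M { [L [S [M id = n]] ; [L [S [M id = n]]]] }]]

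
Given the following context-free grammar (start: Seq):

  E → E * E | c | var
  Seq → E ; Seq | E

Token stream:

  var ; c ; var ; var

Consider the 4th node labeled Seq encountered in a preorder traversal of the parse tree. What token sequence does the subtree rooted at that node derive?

[Seq [E var] ; [Seq [E c] ; [Seq [E var] ; [Seq [E var]]]]]

var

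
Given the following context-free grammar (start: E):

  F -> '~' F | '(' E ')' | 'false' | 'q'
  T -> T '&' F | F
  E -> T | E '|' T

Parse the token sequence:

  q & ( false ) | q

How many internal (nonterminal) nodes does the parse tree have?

11

[E [E [T [T [F q]] & [F ( [E [T [F false]]] )]]] | [T [F q]]]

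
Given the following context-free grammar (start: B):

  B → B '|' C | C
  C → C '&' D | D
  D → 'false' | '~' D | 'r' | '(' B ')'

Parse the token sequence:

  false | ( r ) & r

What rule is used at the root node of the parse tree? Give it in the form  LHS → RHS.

B → B '|' C

[B [B [C [D false]]] | [C [C [D ( [B [C [D r]]] )]] & [D r]]]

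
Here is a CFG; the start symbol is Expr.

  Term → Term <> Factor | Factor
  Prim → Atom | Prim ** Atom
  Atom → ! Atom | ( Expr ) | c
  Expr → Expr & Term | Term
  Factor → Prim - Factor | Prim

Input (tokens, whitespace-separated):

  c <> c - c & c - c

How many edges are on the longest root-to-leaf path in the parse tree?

[Expr [Expr [Term [Term [Factor [Prim [Atom c]]]] <> [Factor [Prim [Atom c]] - [Factor [Prim [Atom c]]]]]] & [Term [Factor [Prim [Atom c]] - [Factor [Prim [Atom c]]]]]]

7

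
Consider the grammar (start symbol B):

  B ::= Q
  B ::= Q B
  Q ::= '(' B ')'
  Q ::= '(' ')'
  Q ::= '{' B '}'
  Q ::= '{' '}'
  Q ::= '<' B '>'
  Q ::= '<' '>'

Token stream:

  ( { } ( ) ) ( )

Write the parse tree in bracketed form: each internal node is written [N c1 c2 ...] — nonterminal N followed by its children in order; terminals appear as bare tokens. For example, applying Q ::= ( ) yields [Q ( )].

B
Q B
( B ) B
( Q B ) B
( { } B ) B
( { } Q ) B
( { } ( ) ) B
( { } ( ) ) Q
( { } ( ) ) ( )

[B [Q ( [B [Q { }] [B [Q ( )]]] )] [B [Q ( )]]]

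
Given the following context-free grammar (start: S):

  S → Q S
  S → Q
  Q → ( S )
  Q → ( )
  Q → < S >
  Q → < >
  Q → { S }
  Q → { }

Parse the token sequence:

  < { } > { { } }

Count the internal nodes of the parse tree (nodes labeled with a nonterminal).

[S [Q < [S [Q { }]] >] [S [Q { [S [Q { }]] }]]]

8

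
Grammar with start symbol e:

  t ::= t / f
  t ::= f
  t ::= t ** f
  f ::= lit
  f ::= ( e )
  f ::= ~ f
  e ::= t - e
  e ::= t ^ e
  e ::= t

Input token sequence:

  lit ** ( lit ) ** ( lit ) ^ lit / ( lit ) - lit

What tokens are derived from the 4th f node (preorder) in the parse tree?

( lit )

[e [t [t [t [f lit]] ** [f ( [e [t [f lit]]] )]] ** [f ( [e [t [f lit]]] )]] ^ [e [t [t [f lit]] / [f ( [e [t [f lit]]] )]] - [e [t [f lit]]]]]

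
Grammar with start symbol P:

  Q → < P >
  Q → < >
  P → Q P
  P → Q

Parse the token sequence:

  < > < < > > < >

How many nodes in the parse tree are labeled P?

4

[P [Q < >] [P [Q < [P [Q < >]] >] [P [Q < >]]]]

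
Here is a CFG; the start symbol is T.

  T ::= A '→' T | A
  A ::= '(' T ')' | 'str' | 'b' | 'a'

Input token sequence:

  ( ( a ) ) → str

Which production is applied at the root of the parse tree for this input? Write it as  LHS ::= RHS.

[T [A ( [T [A ( [T [A a]] )]] )] → [T [A str]]]

T ::= A '→' T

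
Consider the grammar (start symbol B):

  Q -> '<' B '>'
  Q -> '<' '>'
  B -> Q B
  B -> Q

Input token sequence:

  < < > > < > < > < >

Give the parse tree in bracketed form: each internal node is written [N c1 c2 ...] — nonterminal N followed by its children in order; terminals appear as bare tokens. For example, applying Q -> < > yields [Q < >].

B
Q B
< B > B
< Q > B
< < > > B
< < > > Q B
< < > > < > B
< < > > < > Q B
< < > > < > < > B
< < > > < > < > Q
< < > > < > < > < >

[B [Q < [B [Q < >]] >] [B [Q < >] [B [Q < >] [B [Q < >]]]]]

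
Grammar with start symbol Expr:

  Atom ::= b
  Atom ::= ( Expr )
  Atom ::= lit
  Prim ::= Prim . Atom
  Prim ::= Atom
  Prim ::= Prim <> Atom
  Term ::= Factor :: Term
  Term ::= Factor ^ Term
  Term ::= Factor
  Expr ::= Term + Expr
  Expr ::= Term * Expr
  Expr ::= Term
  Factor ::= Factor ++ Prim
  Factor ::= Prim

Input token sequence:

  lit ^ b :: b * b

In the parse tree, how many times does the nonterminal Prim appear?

4

[Expr [Term [Factor [Prim [Atom lit]]] ^ [Term [Factor [Prim [Atom b]]] :: [Term [Factor [Prim [Atom b]]]]]] * [Expr [Term [Factor [Prim [Atom b]]]]]]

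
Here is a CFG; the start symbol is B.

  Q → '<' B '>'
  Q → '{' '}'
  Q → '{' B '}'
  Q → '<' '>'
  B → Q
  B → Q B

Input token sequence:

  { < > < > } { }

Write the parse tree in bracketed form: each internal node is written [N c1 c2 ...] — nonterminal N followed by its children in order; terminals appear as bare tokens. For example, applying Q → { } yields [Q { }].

[B [Q { [B [Q < >] [B [Q < >]]] }] [B [Q { }]]]

B
Q B
{ B } B
{ Q B } B
{ < > B } B
{ < > Q } B
{ < > < > } B
{ < > < > } Q
{ < > < > } { }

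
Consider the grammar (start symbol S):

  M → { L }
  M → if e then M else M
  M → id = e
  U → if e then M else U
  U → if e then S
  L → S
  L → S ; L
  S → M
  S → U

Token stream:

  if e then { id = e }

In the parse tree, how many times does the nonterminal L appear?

1

[S [U if e then [S [M { [L [S [M id = e]]] }]]]]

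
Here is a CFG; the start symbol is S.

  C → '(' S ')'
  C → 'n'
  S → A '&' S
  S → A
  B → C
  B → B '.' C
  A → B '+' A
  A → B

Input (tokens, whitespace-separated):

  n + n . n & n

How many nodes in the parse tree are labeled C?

[S [A [B [C n]] + [A [B [B [C n]] . [C n]]]] & [S [A [B [C n]]]]]

4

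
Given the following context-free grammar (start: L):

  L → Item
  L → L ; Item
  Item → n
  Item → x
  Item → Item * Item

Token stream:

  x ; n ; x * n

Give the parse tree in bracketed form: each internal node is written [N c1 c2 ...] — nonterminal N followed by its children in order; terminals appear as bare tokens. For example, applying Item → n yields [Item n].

[L [L [L [Item x]] ; [Item n]] ; [Item [Item x] * [Item n]]]

L
L ; Item
L ; Item ; Item
Item ; Item ; Item
x ; Item ; Item
x ; n ; Item
x ; n ; Item * Item
x ; n ; x * Item
x ; n ; x * n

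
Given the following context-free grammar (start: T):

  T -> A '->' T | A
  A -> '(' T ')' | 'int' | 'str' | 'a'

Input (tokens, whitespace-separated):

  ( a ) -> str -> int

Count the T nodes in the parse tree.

4

[T [A ( [T [A a]] )] -> [T [A str] -> [T [A int]]]]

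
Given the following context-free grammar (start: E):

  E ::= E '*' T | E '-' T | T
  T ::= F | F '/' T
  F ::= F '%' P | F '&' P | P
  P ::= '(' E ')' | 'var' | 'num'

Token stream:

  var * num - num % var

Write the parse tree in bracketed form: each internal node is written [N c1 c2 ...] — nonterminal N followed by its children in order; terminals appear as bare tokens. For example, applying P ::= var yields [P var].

[E [E [E [T [F [P var]]]] * [T [F [P num]]]] - [T [F [F [P num]] % [P var]]]]

E
E - T
E * T - T
T * T - T
F * T - T
P * T - T
var * T - T
var * F - T
var * P - T
var * num - T
var * num - F
var * num - F % P
var * num - P % P
var * num - num % P
var * num - num % var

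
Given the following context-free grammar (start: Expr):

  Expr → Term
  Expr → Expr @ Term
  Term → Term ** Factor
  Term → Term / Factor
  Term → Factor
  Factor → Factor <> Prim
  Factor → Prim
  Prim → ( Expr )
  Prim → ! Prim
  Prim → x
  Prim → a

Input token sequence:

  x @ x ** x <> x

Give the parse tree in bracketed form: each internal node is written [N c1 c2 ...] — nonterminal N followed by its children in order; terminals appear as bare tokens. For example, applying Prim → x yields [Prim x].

Expr
Expr @ Term
Term @ Term
Factor @ Term
Prim @ Term
x @ Term
x @ Term ** Factor
x @ Factor ** Factor
x @ Prim ** Factor
x @ x ** Factor
x @ x ** Factor <> Prim
x @ x ** Prim <> Prim
x @ x ** x <> Prim
x @ x ** x <> x

[Expr [Expr [Term [Factor [Prim x]]]] @ [Term [Term [Factor [Prim x]]] ** [Factor [Factor [Prim x]] <> [Prim x]]]]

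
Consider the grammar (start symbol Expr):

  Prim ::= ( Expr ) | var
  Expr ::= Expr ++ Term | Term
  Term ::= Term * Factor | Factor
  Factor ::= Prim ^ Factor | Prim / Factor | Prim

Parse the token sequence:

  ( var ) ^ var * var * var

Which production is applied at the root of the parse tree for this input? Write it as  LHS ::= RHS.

Expr ::= Term

[Expr [Term [Term [Term [Factor [Prim ( [Expr [Term [Factor [Prim var]]]] )] ^ [Factor [Prim var]]]] * [Factor [Prim var]]] * [Factor [Prim var]]]]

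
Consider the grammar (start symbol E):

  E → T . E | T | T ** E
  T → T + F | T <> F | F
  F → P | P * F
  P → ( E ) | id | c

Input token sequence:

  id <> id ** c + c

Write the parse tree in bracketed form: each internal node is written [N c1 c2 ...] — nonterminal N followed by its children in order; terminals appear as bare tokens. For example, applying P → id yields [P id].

[E [T [T [F [P id]]] <> [F [P id]]] ** [E [T [T [F [P c]]] + [F [P c]]]]]

E
T ** E
T <> F ** E
F <> F ** E
P <> F ** E
id <> F ** E
id <> P ** E
id <> id ** E
id <> id ** T
id <> id ** T + F
id <> id ** F + F
id <> id ** P + F
id <> id ** c + F
id <> id ** c + P
id <> id ** c + c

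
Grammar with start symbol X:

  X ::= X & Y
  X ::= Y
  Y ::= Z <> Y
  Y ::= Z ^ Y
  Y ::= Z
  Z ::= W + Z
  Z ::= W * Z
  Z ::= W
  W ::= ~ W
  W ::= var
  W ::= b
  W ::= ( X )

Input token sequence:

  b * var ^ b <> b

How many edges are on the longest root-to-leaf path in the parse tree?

6

[X [Y [Z [W b] * [Z [W var]]] ^ [Y [Z [W b]] <> [Y [Z [W b]]]]]]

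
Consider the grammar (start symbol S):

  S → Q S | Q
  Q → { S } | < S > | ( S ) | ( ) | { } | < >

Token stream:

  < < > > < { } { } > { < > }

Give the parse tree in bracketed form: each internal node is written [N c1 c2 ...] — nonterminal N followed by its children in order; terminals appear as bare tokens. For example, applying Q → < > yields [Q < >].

[S [Q < [S [Q < >]] >] [S [Q < [S [Q { }] [S [Q { }]]] >] [S [Q { [S [Q < >]] }]]]]

S
Q S
< S > S
< Q > S
< < > > S
< < > > Q S
< < > > < S > S
< < > > < Q S > S
< < > > < { } S > S
< < > > < { } Q > S
< < > > < { } { } > S
< < > > < { } { } > Q
< < > > < { } { } > { S }
< < > > < { } { } > { Q }
< < > > < { } { } > { < > }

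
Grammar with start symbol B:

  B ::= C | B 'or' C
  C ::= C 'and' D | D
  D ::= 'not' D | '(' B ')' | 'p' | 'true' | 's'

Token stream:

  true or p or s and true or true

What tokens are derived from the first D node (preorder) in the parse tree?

[B [B [B [B [C [D true]]] or [C [D p]]] or [C [C [D s]] and [D true]]] or [C [D true]]]

true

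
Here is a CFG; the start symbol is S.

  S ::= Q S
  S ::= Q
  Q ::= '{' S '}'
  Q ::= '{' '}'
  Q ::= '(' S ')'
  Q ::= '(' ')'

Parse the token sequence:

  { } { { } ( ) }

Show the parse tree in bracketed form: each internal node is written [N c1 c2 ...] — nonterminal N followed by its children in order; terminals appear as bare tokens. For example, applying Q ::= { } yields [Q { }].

S
Q S
{ } S
{ } Q
{ } { S }
{ } { Q S }
{ } { { } S }
{ } { { } Q }
{ } { { } ( ) }

[S [Q { }] [S [Q { [S [Q { }] [S [Q ( )]]] }]]]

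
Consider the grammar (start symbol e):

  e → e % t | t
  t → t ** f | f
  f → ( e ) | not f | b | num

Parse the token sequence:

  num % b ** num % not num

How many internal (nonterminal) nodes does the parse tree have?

[e [e [e [t [f num]]] % [t [t [f b]] ** [f num]]] % [t [f not [f num]]]]

12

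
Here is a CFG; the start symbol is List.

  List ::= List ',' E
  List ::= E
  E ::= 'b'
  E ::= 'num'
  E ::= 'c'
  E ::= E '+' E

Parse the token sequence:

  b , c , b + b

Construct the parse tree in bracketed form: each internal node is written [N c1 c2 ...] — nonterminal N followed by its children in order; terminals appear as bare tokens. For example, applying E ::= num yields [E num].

[List [List [List [E b]] , [E c]] , [E [E b] + [E b]]]

List
List , E
List , E , E
E , E , E
b , E , E
b , c , E
b , c , E + E
b , c , b + E
b , c , b + b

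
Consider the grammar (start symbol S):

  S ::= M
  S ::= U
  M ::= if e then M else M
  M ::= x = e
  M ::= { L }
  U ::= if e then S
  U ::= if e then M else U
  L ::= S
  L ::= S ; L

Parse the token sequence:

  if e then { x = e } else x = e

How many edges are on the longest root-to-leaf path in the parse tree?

[S [M if e then [M { [L [S [M x = e]]] }] else [M x = e]]]

6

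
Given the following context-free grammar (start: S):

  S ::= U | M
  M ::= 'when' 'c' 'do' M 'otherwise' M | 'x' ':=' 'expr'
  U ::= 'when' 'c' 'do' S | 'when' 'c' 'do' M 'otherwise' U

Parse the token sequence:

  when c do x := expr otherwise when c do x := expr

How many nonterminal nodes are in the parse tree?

[S [U when c do [M x := expr] otherwise [U when c do [S [M x := expr]]]]]

6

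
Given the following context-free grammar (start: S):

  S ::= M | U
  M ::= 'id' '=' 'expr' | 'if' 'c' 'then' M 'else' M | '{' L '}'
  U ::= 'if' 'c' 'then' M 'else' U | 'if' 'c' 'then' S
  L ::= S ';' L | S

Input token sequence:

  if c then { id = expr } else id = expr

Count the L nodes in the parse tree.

1

[S [M if c then [M { [L [S [M id = expr]]] }] else [M id = expr]]]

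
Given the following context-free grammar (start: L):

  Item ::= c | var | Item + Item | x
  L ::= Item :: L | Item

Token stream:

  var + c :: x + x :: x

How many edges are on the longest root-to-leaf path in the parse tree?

4

[L [Item [Item var] + [Item c]] :: [L [Item [Item x] + [Item x]] :: [L [Item x]]]]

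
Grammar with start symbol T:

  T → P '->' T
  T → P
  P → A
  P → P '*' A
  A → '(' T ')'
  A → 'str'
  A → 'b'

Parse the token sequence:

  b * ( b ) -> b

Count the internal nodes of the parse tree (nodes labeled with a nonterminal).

11

[T [P [P [A b]] * [A ( [T [P [A b]]] )]] -> [T [P [A b]]]]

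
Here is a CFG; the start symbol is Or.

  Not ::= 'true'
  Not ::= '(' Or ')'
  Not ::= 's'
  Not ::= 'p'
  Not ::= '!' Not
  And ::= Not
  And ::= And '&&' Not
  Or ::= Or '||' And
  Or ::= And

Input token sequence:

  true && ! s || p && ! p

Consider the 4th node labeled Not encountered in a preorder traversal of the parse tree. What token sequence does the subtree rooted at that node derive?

[Or [Or [And [And [Not true]] && [Not ! [Not s]]]] || [And [And [Not p]] && [Not ! [Not p]]]]

p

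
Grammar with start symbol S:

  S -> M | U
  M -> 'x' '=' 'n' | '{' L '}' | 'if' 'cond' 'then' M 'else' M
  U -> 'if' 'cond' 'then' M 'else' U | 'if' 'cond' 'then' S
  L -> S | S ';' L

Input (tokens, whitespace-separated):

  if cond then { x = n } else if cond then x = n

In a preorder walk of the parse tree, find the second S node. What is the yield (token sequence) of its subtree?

[S [U if cond then [M { [L [S [M x = n]]] }] else [U if cond then [S [M x = n]]]]]

x = n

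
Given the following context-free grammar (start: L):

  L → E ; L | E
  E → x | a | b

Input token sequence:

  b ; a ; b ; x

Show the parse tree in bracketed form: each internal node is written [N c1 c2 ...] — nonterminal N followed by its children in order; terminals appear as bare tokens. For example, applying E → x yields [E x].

L
E ; L
b ; L
b ; E ; L
b ; a ; L
b ; a ; E ; L
b ; a ; b ; L
b ; a ; b ; E
b ; a ; b ; x

[L [E b] ; [L [E a] ; [L [E b] ; [L [E x]]]]]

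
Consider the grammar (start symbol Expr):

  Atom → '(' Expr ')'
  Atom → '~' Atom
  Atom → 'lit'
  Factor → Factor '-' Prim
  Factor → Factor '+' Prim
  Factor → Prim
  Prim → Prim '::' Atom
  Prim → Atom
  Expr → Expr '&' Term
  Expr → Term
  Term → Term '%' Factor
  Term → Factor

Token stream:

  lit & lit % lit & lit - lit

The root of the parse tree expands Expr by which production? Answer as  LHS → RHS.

[Expr [Expr [Expr [Term [Factor [Prim [Atom lit]]]]] & [Term [Term [Factor [Prim [Atom lit]]]] % [Factor [Prim [Atom lit]]]]] & [Term [Factor [Factor [Prim [Atom lit]]] - [Prim [Atom lit]]]]]

Expr → Expr '&' Term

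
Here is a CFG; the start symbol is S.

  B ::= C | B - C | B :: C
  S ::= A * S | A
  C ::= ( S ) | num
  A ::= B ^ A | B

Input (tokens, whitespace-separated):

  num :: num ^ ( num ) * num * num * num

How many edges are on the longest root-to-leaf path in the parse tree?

9

[S [A [B [B [C num]] :: [C num]] ^ [A [B [C ( [S [A [B [C num]]]] )]]]] * [S [A [B [C num]]] * [S [A [B [C num]]] * [S [A [B [C num]]]]]]]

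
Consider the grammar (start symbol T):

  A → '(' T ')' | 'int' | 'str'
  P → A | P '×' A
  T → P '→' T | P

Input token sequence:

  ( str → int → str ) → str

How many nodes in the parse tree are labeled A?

[T [P [A ( [T [P [A str]] → [T [P [A int]] → [T [P [A str]]]]] )]] → [T [P [A str]]]]

5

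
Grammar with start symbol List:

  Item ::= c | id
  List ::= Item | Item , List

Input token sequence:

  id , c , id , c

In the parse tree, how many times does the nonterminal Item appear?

[List [Item id] , [List [Item c] , [List [Item id] , [List [Item c]]]]]

4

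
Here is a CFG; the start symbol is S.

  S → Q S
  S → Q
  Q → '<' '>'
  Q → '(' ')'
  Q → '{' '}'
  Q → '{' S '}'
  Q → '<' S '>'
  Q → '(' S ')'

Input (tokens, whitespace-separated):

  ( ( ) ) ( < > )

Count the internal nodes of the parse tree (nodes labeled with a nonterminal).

8

[S [Q ( [S [Q ( )]] )] [S [Q ( [S [Q < >]] )]]]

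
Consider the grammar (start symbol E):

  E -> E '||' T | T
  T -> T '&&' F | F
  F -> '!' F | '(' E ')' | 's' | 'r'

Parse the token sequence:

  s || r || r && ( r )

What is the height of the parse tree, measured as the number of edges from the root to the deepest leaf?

[E [E [E [T [F s]]] || [T [F r]]] || [T [T [F r]] && [F ( [E [T [F r]]] )]]]

6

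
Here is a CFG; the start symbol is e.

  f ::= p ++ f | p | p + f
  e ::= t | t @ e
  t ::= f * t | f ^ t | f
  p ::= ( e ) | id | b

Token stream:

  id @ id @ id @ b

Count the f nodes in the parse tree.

4

[e [t [f [p id]]] @ [e [t [f [p id]]] @ [e [t [f [p id]]] @ [e [t [f [p b]]]]]]]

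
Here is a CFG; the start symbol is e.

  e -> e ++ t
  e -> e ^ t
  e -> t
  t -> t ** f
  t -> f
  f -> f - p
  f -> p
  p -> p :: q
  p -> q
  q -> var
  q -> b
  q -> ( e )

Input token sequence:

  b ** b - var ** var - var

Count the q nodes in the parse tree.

5

[e [t [t [t [f [p [q b]]]] ** [f [f [p [q b]]] - [p [q var]]]] ** [f [f [p [q var]]] - [p [q var]]]]]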